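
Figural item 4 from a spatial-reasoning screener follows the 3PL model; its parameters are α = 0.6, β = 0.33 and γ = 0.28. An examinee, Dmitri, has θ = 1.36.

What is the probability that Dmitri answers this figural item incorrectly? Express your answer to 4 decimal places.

P(θ) = γ + (1 − γ) · 1 / (1 + exp(−α(θ − β)))
Exponent: 0.6 × (1.36 − 0.33) = 0.6180
1/(1 + e^{-0.6180}) = 0.6498
P = 0.28 + 0.72 × 0.6498 = 0.7478
P(incorrect) = 1 − 0.7478 = 0.2522

0.2522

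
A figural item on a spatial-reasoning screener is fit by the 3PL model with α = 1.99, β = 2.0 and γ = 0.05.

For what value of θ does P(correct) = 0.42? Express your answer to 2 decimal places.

P(θ) = γ + (1 − γ) · 1 / (1 + exp(−α(θ − β)))
Remove guessing floor: (0.42 − 0.05)/(1 − 0.05) = 0.3895
logit = ln(0.3895/0.6105) = -0.4495
θ = β + logit/(α) = 2.0 + (-0.4495)/1.9900 = 1.7741

1.77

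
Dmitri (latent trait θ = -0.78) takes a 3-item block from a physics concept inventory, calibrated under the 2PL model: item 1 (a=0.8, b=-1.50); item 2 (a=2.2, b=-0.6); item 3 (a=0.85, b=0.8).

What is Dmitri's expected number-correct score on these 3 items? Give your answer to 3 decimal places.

P(θ) = 1 / (1 + exp(−a(θ − b)))
P_1 = 1/(1+e^{-0.5760}) = 0.6401
P_2 = 1/(1+e^{0.3960}) = 0.4023
P_3 = 1/(1+e^{1.3430}) = 0.2070
E[score] = 0.6401 + 0.4023 + 0.2070 = 1.2494

1.249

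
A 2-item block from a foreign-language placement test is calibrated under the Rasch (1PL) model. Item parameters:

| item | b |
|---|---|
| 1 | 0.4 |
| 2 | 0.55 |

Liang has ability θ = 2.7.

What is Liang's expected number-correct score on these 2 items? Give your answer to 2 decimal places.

1.80

P(θ) = 1 / (1 + exp(−(θ − b)))
P_1 = 1/(1+e^{-2.3000}) = 0.9089
P_2 = 1/(1+e^{-2.1500}) = 0.8957
E[score] = 0.9089 + 0.8957 = 1.8045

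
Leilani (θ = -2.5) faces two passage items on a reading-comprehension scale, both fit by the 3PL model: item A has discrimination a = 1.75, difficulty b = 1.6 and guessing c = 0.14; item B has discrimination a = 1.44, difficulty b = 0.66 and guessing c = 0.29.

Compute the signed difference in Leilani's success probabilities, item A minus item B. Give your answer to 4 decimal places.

-0.1568

P(θ) = c + (1 − c) · 1 / (1 + exp(−a(θ − b)))
P_A = 0.1407
P_B = 0.2974
P_A − P_B = -0.1568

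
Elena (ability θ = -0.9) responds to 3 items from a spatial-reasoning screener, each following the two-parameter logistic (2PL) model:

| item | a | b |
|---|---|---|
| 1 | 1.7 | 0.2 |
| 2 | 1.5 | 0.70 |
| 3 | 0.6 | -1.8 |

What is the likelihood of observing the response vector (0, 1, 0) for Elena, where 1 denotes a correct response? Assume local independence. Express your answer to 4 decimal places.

0.0265

P(θ) = 1 / (1 + exp(−a(θ − b)))
P_1 = 1/(1+e^{1.8700}) = 0.1335
P_2 = 1/(1+e^{2.4000}) = 0.0832
P_3 = 1/(1+e^{-0.5400}) = 0.6318
L = (1−P_1) × P_2 × (1−P_3) = 0.8665 × 0.0832 × 0.3682 = 0.02653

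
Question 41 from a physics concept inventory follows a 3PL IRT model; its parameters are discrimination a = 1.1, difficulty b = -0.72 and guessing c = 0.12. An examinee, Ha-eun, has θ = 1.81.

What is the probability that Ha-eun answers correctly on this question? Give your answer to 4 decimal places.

0.9487

P(θ) = c + (1 − c) · 1 / (1 + exp(−a(θ − b)))
Exponent: 1.1 × (1.81 − (-0.72)) = 2.7830
1/(1 + e^{-2.7830}) = 0.9418
P = 0.12 + 0.88 × 0.9418 = 0.9487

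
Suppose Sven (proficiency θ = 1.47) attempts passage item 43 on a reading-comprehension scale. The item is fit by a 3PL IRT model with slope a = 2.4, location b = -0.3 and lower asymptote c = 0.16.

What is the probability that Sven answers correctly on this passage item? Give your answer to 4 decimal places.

0.9882

P(θ) = c + (1 − c) · 1 / (1 + exp(−a(θ − b)))
Exponent: 2.4 × (1.47 − (-0.3)) = 4.2480
1/(1 + e^{-4.2480}) = 0.9859
P = 0.16 + 0.84 × 0.9859 = 0.9882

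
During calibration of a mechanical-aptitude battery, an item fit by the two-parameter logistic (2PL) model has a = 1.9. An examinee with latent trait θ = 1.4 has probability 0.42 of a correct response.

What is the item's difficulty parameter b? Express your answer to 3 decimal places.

P(θ) = 1 / (1 + exp(−a(θ − b)))
logit(0.42) = ln(0.42/0.58) = -0.3228
b = θ − logit/(a) = 1.4 − (-0.3228)/1.9000 = 1.5699

1.570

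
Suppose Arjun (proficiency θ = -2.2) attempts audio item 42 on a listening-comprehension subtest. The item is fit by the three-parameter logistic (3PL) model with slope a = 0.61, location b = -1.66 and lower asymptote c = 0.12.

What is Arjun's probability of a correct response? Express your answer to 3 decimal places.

P(θ) = c + (1 − c) · 1 / (1 + exp(−a(θ − b)))
Exponent: 0.61 × (-2.2 − (-1.66)) = -0.3294
1/(1 + e^{0.3294}) = 0.4184
P = 0.12 + 0.88 × 0.4184 = 0.4882

0.488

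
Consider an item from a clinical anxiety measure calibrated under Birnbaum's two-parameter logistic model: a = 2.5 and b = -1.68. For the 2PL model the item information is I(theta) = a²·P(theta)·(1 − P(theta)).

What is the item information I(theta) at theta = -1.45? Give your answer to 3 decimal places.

1.440

P = 1/(1+e^{-0.5750}) = 0.6399
P(1−P) = 0.6399 × 0.3601 = 0.2304
I = a² × P(1−P) = 2.5² × 0.2304 = 1.44015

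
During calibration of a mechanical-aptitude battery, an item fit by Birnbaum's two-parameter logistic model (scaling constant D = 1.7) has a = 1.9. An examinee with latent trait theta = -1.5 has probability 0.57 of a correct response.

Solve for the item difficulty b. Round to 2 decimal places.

-1.59

P(theta) = 1 / (1 + exp(−D·a(theta − b)))
logit(0.57) = ln(0.57/0.43) = 0.2819
b = theta − logit/(1.7·a) = -1.5 − 0.2819/3.2300 = -1.5873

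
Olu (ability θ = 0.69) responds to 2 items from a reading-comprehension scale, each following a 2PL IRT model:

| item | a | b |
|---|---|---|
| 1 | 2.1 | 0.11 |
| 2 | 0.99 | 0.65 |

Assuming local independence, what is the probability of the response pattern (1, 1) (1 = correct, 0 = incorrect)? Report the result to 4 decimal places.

P(θ) = 1 / (1 + exp(−a(θ − b)))
P_1 = 1/(1+e^{-1.2180}) = 0.7717
P_2 = 1/(1+e^{-0.0396}) = 0.5099
L = P_1 × P_2 = 0.7717 × 0.5099 = 0.39349

0.3935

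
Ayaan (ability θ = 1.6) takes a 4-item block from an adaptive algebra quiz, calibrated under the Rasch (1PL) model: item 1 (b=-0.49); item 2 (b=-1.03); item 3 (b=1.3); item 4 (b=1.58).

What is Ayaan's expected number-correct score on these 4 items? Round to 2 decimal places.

2.90

P(θ) = 1 / (1 + exp(−(θ − b)))
P_1 = 1/(1+e^{-2.0900}) = 0.8899
P_2 = 1/(1+e^{-2.6300}) = 0.9328
P_3 = 1/(1+e^{-0.3000}) = 0.5744
P_4 = 1/(1+e^{-0.0200}) = 0.5050
E[score] = 0.8899 + 0.9328 + 0.5744 + 0.5050 = 2.9021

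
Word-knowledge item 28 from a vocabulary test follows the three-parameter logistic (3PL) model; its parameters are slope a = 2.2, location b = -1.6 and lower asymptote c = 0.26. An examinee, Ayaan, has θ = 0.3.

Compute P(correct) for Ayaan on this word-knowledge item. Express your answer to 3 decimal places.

P(θ) = c + (1 − c) · 1 / (1 + exp(−a(θ − b)))
Exponent: 2.2 × (0.3 − (-1.6)) = 4.1800
1/(1 + e^{-4.1800}) = 0.9849
P = 0.26 + 0.74 × 0.9849 = 0.9888

0.989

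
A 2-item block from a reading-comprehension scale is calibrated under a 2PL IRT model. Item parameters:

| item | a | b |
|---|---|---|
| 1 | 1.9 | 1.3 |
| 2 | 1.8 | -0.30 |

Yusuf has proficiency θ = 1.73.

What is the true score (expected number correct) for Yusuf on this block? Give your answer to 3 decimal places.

P(θ) = 1 / (1 + exp(−a(θ − b)))
P_1 = 1/(1+e^{-0.8170}) = 0.6936
P_2 = 1/(1+e^{-3.6540}) = 0.9748
E[score] = 0.6936 + 0.9748 = 1.6684

1.668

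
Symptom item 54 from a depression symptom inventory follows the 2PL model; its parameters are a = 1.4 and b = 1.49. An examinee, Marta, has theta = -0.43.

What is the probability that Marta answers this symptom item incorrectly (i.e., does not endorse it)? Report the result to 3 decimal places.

0.936

P(theta) = 1 / (1 + exp(−a(theta − b)))
Exponent: 1.4 × (-0.43 − 1.49) = -2.6880
1/(1 + e^{2.6880}) = 0.0637
P(incorrect) = 1 − 0.0637 = 0.9363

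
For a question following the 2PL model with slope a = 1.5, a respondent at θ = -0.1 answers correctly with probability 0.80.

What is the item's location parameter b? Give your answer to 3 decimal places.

-1.024

P(θ) = 1 / (1 + exp(−a(θ − b)))
logit(0.80) = ln(0.80/0.20) = 1.3863
b = θ − logit/(a) = -0.1 − 1.3863/1.5000 = -1.0242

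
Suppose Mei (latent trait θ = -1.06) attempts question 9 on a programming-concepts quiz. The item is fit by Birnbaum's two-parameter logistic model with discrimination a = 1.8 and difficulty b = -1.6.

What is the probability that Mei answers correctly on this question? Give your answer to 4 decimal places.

0.7255

P(θ) = 1 / (1 + exp(−a(θ − b)))
Exponent: 1.8 × (-1.06 − (-1.6)) = 0.9720
1/(1 + e^{-0.9720}) = 0.7255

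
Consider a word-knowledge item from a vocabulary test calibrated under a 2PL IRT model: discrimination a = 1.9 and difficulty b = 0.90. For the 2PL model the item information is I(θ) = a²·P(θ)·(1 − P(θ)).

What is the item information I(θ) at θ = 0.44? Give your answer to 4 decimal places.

0.7499

P = 1/(1+e^{0.8740}) = 0.2944
P(1−P) = 0.2944 × 0.7056 = 0.2077
I = a² × P(1−P) = 1.9² × 0.2077 = 0.74993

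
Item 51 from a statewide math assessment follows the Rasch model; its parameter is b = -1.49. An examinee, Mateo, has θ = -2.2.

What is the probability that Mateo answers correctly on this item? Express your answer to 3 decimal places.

0.330

P(θ) = 1 / (1 + exp(−(θ − b)))
Exponent: (-2.2 − (-1.49)) = -0.7100
1/(1 + e^{0.7100}) = 0.3296
P = 0.3296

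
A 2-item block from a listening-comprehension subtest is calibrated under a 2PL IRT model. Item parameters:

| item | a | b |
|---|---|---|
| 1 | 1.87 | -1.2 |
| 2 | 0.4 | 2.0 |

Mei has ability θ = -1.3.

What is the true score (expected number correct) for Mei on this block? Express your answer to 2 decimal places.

P(θ) = 1 / (1 + exp(−a(θ − b)))
P_1 = 1/(1+e^{0.1870}) = 0.4534
P_2 = 1/(1+e^{1.3200}) = 0.2108
E[score] = 0.4534 + 0.2108 = 0.6642

0.66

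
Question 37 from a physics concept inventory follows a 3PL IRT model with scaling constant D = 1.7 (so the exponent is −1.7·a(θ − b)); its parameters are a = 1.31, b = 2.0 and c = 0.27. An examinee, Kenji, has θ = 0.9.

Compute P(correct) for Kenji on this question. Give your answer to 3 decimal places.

P(θ) = c + (1 − c) · 1 / (1 + exp(−D·a(θ − b)))
Exponent: 1.7 × 1.31 × (0.9 − 2.0) = -2.4497
1/(1 + e^{2.4497}) = 0.0795
P = 0.27 + 0.73 × 0.0795 = 0.3280

0.328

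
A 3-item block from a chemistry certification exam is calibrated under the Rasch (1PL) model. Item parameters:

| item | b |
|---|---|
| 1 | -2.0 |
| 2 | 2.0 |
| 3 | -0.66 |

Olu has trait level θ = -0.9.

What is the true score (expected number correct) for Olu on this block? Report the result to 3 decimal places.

P(θ) = 1 / (1 + exp(−(θ − b)))
P_1 = 1/(1+e^{-1.1000}) = 0.7503
P_2 = 1/(1+e^{2.9000}) = 0.0522
P_3 = 1/(1+e^{0.2400}) = 0.4403
E[score] = 0.7503 + 0.0522 + 0.4403 = 1.2427

1.243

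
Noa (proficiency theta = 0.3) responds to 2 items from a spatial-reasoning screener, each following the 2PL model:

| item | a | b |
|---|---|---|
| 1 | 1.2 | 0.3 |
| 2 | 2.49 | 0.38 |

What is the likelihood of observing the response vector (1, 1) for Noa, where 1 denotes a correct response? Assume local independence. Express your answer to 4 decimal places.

P(theta) = 1 / (1 + exp(−a(theta − b)))
P_1 = 1/(1+e^{0.0000}) = 0.5000
P_2 = 1/(1+e^{0.1992}) = 0.4504
L = P_1 × P_2 = 0.5000 × 0.4504 = 0.22518

0.2252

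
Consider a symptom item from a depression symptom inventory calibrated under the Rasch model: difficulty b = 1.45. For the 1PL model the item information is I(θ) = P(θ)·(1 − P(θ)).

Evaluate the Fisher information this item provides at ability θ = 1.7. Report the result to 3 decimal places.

P = 1/(1+e^{-0.2500}) = 0.5622
P(1−P) = 0.5622 × 0.4378 = 0.2461
I = P(1−P) = 0.24613

0.246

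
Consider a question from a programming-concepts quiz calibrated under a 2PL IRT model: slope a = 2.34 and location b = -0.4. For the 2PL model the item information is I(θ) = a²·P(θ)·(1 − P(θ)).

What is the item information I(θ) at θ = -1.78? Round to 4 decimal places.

P = 1/(1+e^{3.2292}) = 0.0381
P(1−P) = 0.0381 × 0.9619 = 0.0366
I = a² × P(1−P) = 2.34² × 0.0366 = 0.20058

0.2006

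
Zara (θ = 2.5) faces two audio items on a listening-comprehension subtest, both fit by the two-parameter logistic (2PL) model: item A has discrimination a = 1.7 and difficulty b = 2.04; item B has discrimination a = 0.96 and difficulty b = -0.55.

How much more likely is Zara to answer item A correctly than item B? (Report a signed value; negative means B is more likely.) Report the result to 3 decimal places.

P(θ) = 1 / (1 + exp(−a(θ − b)))
P_A = 0.6861
P_B = 0.9492
P_A − P_B = -0.2631

-0.263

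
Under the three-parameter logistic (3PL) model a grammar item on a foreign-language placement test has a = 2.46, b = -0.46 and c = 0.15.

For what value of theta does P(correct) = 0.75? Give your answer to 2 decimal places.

-0.10

P(theta) = c + (1 − c) · 1 / (1 + exp(−a(theta − b)))
Remove guessing floor: (0.75 − 0.15)/(1 − 0.15) = 0.7059
logit = ln(0.7059/0.2941) = 0.8755
theta = b + logit/(a) = -0.46 + 0.8755/2.4600 = -0.1041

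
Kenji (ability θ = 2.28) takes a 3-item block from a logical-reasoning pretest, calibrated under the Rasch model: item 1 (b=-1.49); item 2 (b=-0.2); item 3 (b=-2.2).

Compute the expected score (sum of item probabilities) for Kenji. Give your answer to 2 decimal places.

P(θ) = 1 / (1 + exp(−(θ − b)))
P_1 = 1/(1+e^{-3.7700}) = 0.9775
P_2 = 1/(1+e^{-2.4800}) = 0.9227
P_3 = 1/(1+e^{-4.4800}) = 0.9888
E[score] = 0.9775 + 0.9227 + 0.9888 = 2.8890

2.89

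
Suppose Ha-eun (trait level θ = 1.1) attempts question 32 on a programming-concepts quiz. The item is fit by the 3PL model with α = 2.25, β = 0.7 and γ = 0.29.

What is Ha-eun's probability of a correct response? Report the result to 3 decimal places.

P(θ) = γ + (1 − γ) · 1 / (1 + exp(−α(θ − β)))
Exponent: 2.25 × (1.1 − 0.7) = 0.9000
1/(1 + e^{-0.9000}) = 0.7109
P = 0.29 + 0.71 × 0.7109 = 0.7948

0.795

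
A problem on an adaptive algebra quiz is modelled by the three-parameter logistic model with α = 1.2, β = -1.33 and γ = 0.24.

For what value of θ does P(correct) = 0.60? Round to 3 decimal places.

P(θ) = γ + (1 − γ) · 1 / (1 + exp(−α(θ − β)))
Remove guessing floor: (0.60 − 0.24)/(1 − 0.24) = 0.4737
logit = ln(0.4737/0.5263) = -0.1054
θ = β + logit/(α) = -1.33 + (-0.1054)/1.2000 = -1.4178

-1.418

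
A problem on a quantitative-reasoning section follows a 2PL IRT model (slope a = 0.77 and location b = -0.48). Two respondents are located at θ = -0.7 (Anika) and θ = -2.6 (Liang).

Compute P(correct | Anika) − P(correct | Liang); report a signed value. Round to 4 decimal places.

0.2942

P(θ) = 1 / (1 + exp(−a(θ − b)))
P(Anika) = 0.4578  [exponent -0.1694]
P(Liang) = 0.1635  [exponent -1.6324]
Difference = 0.4578 − 0.1635 = 0.2942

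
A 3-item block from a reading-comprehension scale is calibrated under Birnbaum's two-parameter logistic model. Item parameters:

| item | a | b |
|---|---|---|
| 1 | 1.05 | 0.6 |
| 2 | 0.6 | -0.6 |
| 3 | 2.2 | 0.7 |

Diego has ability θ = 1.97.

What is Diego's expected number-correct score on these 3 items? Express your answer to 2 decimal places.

P(θ) = 1 / (1 + exp(−a(θ − b)))
P_1 = 1/(1+e^{-1.4385}) = 0.8082
P_2 = 1/(1+e^{-1.5420}) = 0.8238
P_3 = 1/(1+e^{-2.7940}) = 0.9424
E[score] = 0.8082 + 0.8238 + 0.9424 = 2.5743

2.57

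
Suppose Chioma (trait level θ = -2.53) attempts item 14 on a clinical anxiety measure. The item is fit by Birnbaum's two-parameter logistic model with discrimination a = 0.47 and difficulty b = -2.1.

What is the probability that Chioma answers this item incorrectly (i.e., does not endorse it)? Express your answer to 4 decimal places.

P(θ) = 1 / (1 + exp(−a(θ − b)))
Exponent: 0.47 × (-2.53 − (-2.1)) = -0.2021
1/(1 + e^{0.2021}) = 0.4496
P(incorrect) = 1 − 0.4496 = 0.5504

0.5504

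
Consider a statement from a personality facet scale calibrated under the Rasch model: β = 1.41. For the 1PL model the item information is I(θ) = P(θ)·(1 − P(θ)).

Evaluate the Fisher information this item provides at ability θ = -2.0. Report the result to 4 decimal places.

0.0310

P = 1/(1+e^{3.4100}) = 0.0320
P(1−P) = 0.0320 × 0.9680 = 0.0310
I = P(1−P) = 0.03096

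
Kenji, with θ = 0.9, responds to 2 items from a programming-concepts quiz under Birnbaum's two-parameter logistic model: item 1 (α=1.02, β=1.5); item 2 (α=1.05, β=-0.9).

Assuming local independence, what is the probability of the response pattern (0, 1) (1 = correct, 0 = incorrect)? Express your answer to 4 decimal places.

P(θ) = 1 / (1 + exp(−α(θ − β)))
P_1 = 1/(1+e^{0.6120}) = 0.3516
P_2 = 1/(1+e^{-1.8900}) = 0.8688
L = (1−P_1) × P_2 = 0.6484 × 0.8688 = 0.56330

0.5633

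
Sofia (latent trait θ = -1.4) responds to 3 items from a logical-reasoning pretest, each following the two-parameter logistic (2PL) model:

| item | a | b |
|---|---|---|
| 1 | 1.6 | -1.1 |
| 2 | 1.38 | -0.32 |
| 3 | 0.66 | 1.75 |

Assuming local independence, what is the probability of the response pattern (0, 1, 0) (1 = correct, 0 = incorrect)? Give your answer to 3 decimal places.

0.101

P(θ) = 1 / (1 + exp(−a(θ − b)))
P_1 = 1/(1+e^{0.4800}) = 0.3823
P_2 = 1/(1+e^{1.4904}) = 0.1839
P_3 = 1/(1+e^{2.0790}) = 0.1112
L = (1−P_1) × P_2 × (1−P_3) = 0.6177 × 0.1839 × 0.8888 = 0.10096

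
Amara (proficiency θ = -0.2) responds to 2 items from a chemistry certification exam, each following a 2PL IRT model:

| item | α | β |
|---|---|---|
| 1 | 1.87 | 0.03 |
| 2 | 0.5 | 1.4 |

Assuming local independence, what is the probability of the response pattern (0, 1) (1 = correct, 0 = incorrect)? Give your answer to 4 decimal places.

P(θ) = 1 / (1 + exp(−α(θ − β)))
P_1 = 1/(1+e^{0.4301}) = 0.3941
P_2 = 1/(1+e^{0.8000}) = 0.3100
L = (1−P_1) × P_2 = 0.6059 × 0.3100 = 0.18784

0.1878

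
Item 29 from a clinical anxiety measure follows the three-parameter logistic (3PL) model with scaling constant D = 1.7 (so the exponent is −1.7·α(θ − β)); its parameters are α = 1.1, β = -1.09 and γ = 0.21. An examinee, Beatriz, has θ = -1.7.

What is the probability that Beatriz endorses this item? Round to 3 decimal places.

0.401

P(θ) = γ + (1 − γ) · 1 / (1 + exp(−D·α(θ − β)))
Exponent: 1.7 × 1.1 × (-1.7 − (-1.09)) = -1.1407
1/(1 + e^{1.1407}) = 0.2422
P = 0.21 + 0.79 × 0.2422 = 0.4013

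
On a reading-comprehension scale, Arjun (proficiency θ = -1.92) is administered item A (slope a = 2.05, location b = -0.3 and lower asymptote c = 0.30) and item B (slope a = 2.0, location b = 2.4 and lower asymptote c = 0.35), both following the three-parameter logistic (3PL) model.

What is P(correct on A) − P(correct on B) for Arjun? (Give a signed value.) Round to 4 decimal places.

P(θ) = c + (1 − c) · 1 / (1 + exp(−a(θ − b)))
P_A = 0.3244
P_B = 0.3501
P_A − P_B = -0.0257

-0.0257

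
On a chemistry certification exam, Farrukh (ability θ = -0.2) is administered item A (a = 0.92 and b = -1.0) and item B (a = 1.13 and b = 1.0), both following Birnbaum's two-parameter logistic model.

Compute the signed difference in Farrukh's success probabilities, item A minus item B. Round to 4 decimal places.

0.4712

P(θ) = 1 / (1 + exp(−a(θ − b)))
P_A = 0.6761
P_B = 0.2049
P_A − P_B = 0.4712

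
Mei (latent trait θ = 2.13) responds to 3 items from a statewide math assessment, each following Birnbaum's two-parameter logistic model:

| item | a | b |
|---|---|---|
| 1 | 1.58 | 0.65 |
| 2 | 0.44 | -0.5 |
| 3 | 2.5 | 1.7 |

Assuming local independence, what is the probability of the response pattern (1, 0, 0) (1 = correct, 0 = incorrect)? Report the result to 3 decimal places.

0.056

P(θ) = 1 / (1 + exp(−a(θ − b)))
P_1 = 1/(1+e^{-2.3384}) = 0.9120
P_2 = 1/(1+e^{-1.1572}) = 0.7608
P_3 = 1/(1+e^{-1.0750}) = 0.7455
L = P_1 × (1−P_2) × (1−P_3) = 0.9120 × 0.2392 × 0.2545 = 0.05550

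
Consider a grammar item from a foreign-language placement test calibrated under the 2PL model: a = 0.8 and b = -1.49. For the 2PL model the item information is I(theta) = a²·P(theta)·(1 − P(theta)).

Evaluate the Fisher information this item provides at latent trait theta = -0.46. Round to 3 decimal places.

0.136

P = 1/(1+e^{-0.8240}) = 0.6951
P(1−P) = 0.6951 × 0.3049 = 0.2119
I = a² × P(1−P) = 0.8² × 0.2119 = 0.13564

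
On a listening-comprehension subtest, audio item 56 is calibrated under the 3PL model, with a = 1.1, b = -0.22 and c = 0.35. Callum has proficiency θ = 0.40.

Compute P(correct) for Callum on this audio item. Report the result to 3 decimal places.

P(θ) = c + (1 − c) · 1 / (1 + exp(−a(θ − b)))
Exponent: 1.1 × (0.40 − (-0.22)) = 0.6820
1/(1 + e^{-0.6820}) = 0.6642
P = 0.35 + 0.65 × 0.6642 = 0.7817

0.782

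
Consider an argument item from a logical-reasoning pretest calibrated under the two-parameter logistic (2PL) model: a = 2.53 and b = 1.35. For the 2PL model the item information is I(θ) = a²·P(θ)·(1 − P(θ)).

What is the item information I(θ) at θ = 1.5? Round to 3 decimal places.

P = 1/(1+e^{-0.3795}) = 0.5938
P(1−P) = 0.5938 × 0.4062 = 0.2412
I = a² × P(1−P) = 2.53² × 0.2412 = 1.54396

1.544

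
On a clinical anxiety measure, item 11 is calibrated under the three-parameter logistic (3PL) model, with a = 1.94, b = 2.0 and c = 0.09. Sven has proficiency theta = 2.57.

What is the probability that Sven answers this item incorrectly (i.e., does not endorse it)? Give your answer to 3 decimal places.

P(theta) = c + (1 − c) · 1 / (1 + exp(−a(theta − b)))
Exponent: 1.94 × (2.57 − 2.0) = 1.1058
1/(1 + e^{-1.1058}) = 0.7513
P = 0.09 + 0.91 × 0.7513 = 0.7737
P(incorrect) = 1 − 0.7737 = 0.2263

0.226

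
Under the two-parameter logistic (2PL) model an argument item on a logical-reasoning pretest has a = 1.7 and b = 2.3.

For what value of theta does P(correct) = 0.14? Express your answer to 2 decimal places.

P(theta) = 1 / (1 + exp(−a(theta − b)))
logit = ln(0.1400/0.8600) = -1.8153
theta = b + logit/(a) = 2.3 + (-1.8153)/1.7000 = 1.2322

1.23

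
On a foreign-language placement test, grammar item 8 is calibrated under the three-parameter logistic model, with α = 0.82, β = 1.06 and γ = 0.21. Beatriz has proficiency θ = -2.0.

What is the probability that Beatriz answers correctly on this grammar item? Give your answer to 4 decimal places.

P(θ) = γ + (1 − γ) · 1 / (1 + exp(−α(θ − β)))
Exponent: 0.82 × (-2.0 − 1.06) = -2.5092
1/(1 + e^{2.5092}) = 0.0752
P = 0.21 + 0.79 × 0.0752 = 0.2694

0.2694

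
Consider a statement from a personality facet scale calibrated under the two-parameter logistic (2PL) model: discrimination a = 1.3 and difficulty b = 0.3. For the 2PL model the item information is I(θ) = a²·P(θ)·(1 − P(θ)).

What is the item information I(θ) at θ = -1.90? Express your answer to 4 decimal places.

P = 1/(1+e^{2.8600}) = 0.0542
P(1−P) = 0.0542 × 0.9458 = 0.0512
I = a² × P(1−P) = 1.3² × 0.0512 = 0.08658

0.0866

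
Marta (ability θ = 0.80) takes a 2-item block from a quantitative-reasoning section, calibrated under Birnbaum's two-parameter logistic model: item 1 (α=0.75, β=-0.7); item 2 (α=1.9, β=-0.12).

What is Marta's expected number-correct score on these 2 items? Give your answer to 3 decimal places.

1.607

P(θ) = 1 / (1 + exp(−α(θ − β)))
P_1 = 1/(1+e^{-1.1250}) = 0.7549
P_2 = 1/(1+e^{-1.7480}) = 0.8517
E[score] = 0.7549 + 0.8517 = 1.6066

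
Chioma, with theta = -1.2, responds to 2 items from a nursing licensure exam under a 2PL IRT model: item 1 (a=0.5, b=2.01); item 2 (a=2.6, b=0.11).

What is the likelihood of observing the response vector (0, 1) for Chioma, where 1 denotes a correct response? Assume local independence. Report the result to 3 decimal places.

0.027

P(theta) = 1 / (1 + exp(−a(theta − b)))
P_1 = 1/(1+e^{1.6050}) = 0.1673
P_2 = 1/(1+e^{3.4060}) = 0.0321
L = (1−P_1) × P_2 = 0.8327 × 0.0321 = 0.02674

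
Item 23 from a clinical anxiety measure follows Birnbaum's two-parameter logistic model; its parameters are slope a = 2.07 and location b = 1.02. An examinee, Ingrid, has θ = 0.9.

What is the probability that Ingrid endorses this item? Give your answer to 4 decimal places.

P(θ) = 1 / (1 + exp(−a(θ − b)))
Exponent: 2.07 × (0.9 − 1.02) = -0.2484
1/(1 + e^{0.2484}) = 0.4382

0.4382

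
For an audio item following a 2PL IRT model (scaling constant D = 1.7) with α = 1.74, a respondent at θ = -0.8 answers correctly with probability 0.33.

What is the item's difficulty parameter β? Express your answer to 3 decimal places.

-0.561

P(θ) = 1 / (1 + exp(−D·α(θ − β)))
logit(0.33) = ln(0.33/0.67) = -0.7082
β = θ − logit/(1.7·α) = -0.8 − (-0.7082)/2.9580 = -0.5606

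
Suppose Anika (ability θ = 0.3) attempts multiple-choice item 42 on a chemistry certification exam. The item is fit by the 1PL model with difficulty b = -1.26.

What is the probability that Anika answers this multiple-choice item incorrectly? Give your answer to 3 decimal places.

0.174

P(θ) = 1 / (1 + exp(−(θ − b)))
Exponent: (0.3 − (-1.26)) = 1.5600
1/(1 + e^{-1.5600}) = 0.8264
P = 0.8264
P(incorrect) = 1 − 0.8264 = 0.1736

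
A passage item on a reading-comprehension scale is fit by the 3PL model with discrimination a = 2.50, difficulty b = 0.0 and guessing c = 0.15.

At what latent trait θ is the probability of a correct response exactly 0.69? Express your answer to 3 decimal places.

0.222

P(θ) = c + (1 − c) · 1 / (1 + exp(−a(θ − b)))
Remove guessing floor: (0.69 − 0.15)/(1 − 0.15) = 0.6353
logit = ln(0.6353/0.3647) = 0.5550
θ = b + logit/(a) = 0.0 + 0.5550/2.5000 = 0.2220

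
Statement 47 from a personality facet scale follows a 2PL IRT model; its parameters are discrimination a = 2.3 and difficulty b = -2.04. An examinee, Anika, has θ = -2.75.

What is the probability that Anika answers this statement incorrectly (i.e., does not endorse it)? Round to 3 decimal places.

P(θ) = 1 / (1 + exp(−a(θ − b)))
Exponent: 2.3 × (-2.75 − (-2.04)) = -1.6330
1/(1 + e^{1.6330}) = 0.1634
P(incorrect) = 1 − 0.1634 = 0.8366

0.837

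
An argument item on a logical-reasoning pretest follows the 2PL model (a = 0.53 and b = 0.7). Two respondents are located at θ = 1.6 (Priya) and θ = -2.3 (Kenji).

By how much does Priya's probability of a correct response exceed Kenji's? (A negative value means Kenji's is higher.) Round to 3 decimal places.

P(θ) = 1 / (1 + exp(−a(θ − b)))
P(Priya) = 0.6170  [exponent 0.4770]
P(Kenji) = 0.1694  [exponent -1.5900]
Difference = 0.6170 − 0.1694 = 0.4477

0.448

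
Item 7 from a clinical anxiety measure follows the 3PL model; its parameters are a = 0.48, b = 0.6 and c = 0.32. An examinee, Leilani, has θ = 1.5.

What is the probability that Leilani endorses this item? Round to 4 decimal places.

0.7323

P(θ) = c + (1 − c) · 1 / (1 + exp(−a(θ − b)))
Exponent: 0.48 × (1.5 − 0.6) = 0.4320
1/(1 + e^{-0.4320}) = 0.6064
P = 0.32 + 0.68 × 0.6064 = 0.7323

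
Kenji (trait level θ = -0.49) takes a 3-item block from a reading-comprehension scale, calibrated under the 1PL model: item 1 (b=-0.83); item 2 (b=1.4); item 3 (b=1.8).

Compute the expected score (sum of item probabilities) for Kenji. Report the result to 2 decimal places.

P(θ) = 1 / (1 + exp(−(θ − b)))
P_1 = 1/(1+e^{-0.3400}) = 0.5842
P_2 = 1/(1+e^{1.8900}) = 0.1312
P_3 = 1/(1+e^{2.2900}) = 0.0920
E[score] = 0.5842 + 0.1312 + 0.0920 = 0.8074

0.81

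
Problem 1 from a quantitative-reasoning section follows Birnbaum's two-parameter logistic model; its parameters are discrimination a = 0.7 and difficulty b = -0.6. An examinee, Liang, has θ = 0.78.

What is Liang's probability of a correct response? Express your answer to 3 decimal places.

0.724

P(θ) = 1 / (1 + exp(−a(θ − b)))
Exponent: 0.7 × (0.78 − (-0.6)) = 0.9660
1/(1 + e^{-0.9660}) = 0.7243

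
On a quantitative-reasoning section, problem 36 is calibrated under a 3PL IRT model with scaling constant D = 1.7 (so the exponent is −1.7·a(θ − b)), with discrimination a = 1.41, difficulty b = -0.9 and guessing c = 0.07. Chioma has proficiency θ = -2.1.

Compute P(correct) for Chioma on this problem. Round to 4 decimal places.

0.1196

P(θ) = c + (1 − c) · 1 / (1 + exp(−D·a(θ − b)))
Exponent: 1.7 × 1.41 × (-2.1 − (-0.9)) = -2.8764
1/(1 + e^{2.8764}) = 0.0533
P = 0.07 + 0.93 × 0.0533 = 0.1196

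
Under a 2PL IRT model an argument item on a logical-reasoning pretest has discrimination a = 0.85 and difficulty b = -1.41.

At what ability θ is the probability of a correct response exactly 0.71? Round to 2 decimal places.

-0.36

P(θ) = 1 / (1 + exp(−a(θ − b)))
logit = ln(0.7100/0.2900) = 0.8954
θ = b + logit/(a) = -1.41 + 0.8954/0.8500 = -0.3566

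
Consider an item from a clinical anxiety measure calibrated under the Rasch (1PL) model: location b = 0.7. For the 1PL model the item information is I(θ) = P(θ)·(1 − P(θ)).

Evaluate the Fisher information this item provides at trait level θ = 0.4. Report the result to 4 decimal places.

0.2445

P = 1/(1+e^{0.3000}) = 0.4256
P(1−P) = 0.4256 × 0.5744 = 0.2445
I = P(1−P) = 0.24446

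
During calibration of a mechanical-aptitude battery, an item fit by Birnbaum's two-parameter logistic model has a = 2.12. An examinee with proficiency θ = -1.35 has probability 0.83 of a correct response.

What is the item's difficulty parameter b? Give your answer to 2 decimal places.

P(θ) = 1 / (1 + exp(−a(θ − b)))
logit(0.83) = ln(0.83/0.17) = 1.5856
b = θ − logit/(a) = -1.35 − 1.5856/2.1200 = -2.0979

-2.10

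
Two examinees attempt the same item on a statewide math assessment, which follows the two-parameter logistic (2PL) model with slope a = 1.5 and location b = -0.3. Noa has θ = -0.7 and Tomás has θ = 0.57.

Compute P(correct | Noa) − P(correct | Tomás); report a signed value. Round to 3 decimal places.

-0.432

P(θ) = 1 / (1 + exp(−a(θ − b)))
P(Noa) = 0.3543  [exponent -0.6000]
P(Tomás) = 0.7867  [exponent 1.3050]
Difference = 0.3543 − 0.7867 = -0.4323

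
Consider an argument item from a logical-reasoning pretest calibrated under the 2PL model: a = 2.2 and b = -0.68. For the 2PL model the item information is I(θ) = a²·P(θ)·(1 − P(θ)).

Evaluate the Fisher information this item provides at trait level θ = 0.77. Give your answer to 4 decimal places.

P = 1/(1+e^{-3.1900}) = 0.9605
P(1−P) = 0.9605 × 0.0395 = 0.0380
I = a² × P(1−P) = 2.2² × 0.0380 = 0.18382

0.1838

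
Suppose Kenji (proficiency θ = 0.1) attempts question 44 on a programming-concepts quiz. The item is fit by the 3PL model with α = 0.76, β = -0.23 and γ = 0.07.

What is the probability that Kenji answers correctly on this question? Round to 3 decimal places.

P(θ) = γ + (1 − γ) · 1 / (1 + exp(−α(θ − β)))
Exponent: 0.76 × (0.1 − (-0.23)) = 0.2508
1/(1 + e^{-0.2508}) = 0.5624
P = 0.07 + 0.93 × 0.5624 = 0.5930

0.593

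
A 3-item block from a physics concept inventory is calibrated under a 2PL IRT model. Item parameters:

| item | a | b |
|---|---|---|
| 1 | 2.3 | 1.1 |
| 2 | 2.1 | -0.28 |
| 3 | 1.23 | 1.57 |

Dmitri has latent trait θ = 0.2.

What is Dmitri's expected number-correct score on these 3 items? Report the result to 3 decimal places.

P(θ) = 1 / (1 + exp(−a(θ − b)))
P_1 = 1/(1+e^{2.0700}) = 0.1120
P_2 = 1/(1+e^{-1.0080}) = 0.7326
P_3 = 1/(1+e^{1.6851}) = 0.1564
E[score] = 0.1120 + 0.7326 + 0.1564 = 1.0011

1.001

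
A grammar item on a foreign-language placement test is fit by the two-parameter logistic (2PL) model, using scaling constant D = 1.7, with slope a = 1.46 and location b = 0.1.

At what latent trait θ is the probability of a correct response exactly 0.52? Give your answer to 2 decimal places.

P(θ) = 1 / (1 + exp(−D·a(θ − b)))
logit = ln(0.5200/0.4800) = 0.0800
θ = b + logit/(1.7·a) = 0.1 + 0.0800/2.4820 = 0.1322

0.13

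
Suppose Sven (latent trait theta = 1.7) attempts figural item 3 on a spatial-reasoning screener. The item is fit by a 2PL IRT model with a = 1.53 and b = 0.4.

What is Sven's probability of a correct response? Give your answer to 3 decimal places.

P(theta) = 1 / (1 + exp(−a(theta − b)))
Exponent: 1.53 × (1.7 − 0.4) = 1.9890
1/(1 + e^{-1.9890}) = 0.8796

0.880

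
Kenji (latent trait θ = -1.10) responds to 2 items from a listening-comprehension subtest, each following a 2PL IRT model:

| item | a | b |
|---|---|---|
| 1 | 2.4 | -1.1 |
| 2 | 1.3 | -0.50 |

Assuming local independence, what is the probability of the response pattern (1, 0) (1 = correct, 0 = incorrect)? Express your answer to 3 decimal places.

P(θ) = 1 / (1 + exp(−a(θ − b)))
P_1 = 1/(1+e^{0.0000}) = 0.5000
P_2 = 1/(1+e^{0.7800}) = 0.3143
L = P_1 × (1−P_2) = 0.5000 × 0.6857 = 0.34284

0.343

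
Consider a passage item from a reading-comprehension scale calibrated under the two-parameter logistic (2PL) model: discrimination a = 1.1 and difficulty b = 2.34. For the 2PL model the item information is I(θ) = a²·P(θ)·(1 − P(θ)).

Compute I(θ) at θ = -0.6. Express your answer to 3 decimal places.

0.044

P = 1/(1+e^{3.2340}) = 0.0379
P(1−P) = 0.0379 × 0.9621 = 0.0365
I = a² × P(1−P) = 1.1² × 0.0365 = 0.04413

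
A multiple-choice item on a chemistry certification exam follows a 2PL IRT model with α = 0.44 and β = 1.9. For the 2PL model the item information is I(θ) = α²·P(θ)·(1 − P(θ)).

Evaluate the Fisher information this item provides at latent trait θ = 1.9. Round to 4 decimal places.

P = 1/(1+e^{0.0000}) = 0.5000
P(1−P) = 0.5000 × 0.5000 = 0.2500
I = α² × P(1−P) = 0.44² × 0.2500 = 0.04840

0.0484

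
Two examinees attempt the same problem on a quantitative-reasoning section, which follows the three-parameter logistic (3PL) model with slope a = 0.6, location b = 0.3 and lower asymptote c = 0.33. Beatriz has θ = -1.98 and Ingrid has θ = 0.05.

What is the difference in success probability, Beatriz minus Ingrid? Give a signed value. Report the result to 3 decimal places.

-0.174

P(θ) = c + (1 − c) · 1 / (1 + exp(−a(θ − b)))
P(Beatriz) = 0.4660  [exponent -1.3680]
P(Ingrid) = 0.6399  [exponent -0.1500]
Difference = 0.4660 − 0.6399 = -0.1740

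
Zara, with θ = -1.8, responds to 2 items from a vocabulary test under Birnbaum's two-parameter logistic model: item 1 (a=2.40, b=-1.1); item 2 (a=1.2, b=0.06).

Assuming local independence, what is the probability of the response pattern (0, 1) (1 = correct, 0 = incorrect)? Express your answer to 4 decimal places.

P(θ) = 1 / (1 + exp(−a(θ − b)))
P_1 = 1/(1+e^{1.6800}) = 0.1571
P_2 = 1/(1+e^{2.2320}) = 0.0969
L = (1−P_1) × P_2 = 0.8429 × 0.0969 = 0.08169

0.0817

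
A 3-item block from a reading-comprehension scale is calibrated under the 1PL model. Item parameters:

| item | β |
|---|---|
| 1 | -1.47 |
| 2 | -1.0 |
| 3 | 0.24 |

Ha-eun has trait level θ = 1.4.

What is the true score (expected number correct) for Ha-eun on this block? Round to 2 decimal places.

2.62

P(θ) = 1 / (1 + exp(−(θ − β)))
P_1 = 1/(1+e^{-2.8700}) = 0.9463
P_2 = 1/(1+e^{-2.4000}) = 0.9168
P_3 = 1/(1+e^{-1.1600}) = 0.7613
E[score] = 0.9463 + 0.9168 + 0.7613 = 2.6245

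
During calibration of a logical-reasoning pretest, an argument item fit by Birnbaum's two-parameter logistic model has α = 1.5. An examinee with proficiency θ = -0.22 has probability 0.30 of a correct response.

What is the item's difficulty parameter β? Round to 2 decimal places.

0.34

P(θ) = 1 / (1 + exp(−α(θ − β)))
logit(0.30) = ln(0.30/0.70) = -0.8473
β = θ − logit/(α) = -0.22 − (-0.8473)/1.5000 = 0.3449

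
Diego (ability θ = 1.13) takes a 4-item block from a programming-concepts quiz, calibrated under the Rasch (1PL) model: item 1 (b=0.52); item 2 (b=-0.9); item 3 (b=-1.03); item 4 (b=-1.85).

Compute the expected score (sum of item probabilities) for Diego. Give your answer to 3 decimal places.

P(θ) = 1 / (1 + exp(−(θ − b)))
P_1 = 1/(1+e^{-0.6100}) = 0.6479
P_2 = 1/(1+e^{-2.0300}) = 0.8839
P_3 = 1/(1+e^{-2.1600}) = 0.8966
P_4 = 1/(1+e^{-2.9800}) = 0.9517
E[score] = 0.6479 + 0.8839 + 0.8966 + 0.9517 = 3.3801

3.380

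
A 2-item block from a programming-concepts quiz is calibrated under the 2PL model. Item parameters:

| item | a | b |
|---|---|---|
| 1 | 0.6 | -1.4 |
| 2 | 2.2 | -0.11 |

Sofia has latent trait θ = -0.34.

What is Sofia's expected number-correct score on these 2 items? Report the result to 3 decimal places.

P(θ) = 1 / (1 + exp(−a(θ − b)))
P_1 = 1/(1+e^{-0.6360}) = 0.6538
P_2 = 1/(1+e^{0.5060}) = 0.3761
E[score] = 0.6538 + 0.3761 = 1.0300

1.030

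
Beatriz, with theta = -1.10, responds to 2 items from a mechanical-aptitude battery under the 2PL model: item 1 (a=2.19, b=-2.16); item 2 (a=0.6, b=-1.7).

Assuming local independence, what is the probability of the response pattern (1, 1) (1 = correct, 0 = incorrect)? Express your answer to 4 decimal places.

P(theta) = 1 / (1 + exp(−a(theta − b)))
P_1 = 1/(1+e^{-2.3214}) = 0.9106
P_2 = 1/(1+e^{-0.3600}) = 0.5890
L = P_1 × P_2 = 0.9106 × 0.5890 = 0.53640

0.5364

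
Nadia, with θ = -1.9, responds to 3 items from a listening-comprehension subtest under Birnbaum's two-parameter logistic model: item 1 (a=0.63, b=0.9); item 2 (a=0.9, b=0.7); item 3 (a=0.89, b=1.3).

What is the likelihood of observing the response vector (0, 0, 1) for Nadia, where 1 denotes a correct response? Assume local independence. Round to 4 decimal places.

P(θ) = 1 / (1 + exp(−a(θ − b)))
P_1 = 1/(1+e^{1.7640}) = 0.1463
P_2 = 1/(1+e^{2.3400}) = 0.0879
P_3 = 1/(1+e^{2.8480}) = 0.0548
L = (1−P_1) × (1−P_2) × P_3 = 0.8537 × 0.9121 × 0.0548 = 0.04266

0.0427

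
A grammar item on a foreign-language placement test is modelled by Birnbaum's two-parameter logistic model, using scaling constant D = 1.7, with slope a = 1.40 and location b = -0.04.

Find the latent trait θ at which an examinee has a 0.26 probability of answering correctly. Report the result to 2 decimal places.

P(θ) = 1 / (1 + exp(−D·a(θ − b)))
logit = ln(0.2600/0.7400) = -1.0460
θ = b + logit/(1.7·a) = -0.04 + (-1.0460)/2.3800 = -0.4795

-0.48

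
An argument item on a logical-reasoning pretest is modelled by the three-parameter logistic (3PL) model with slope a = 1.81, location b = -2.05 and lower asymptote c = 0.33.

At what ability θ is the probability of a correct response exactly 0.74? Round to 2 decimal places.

P(θ) = c + (1 − c) · 1 / (1 + exp(−a(θ − b)))
Remove guessing floor: (0.74 − 0.33)/(1 − 0.33) = 0.6119
logit = ln(0.6119/0.3881) = 0.4555
θ = b + logit/(a) = -2.05 + 0.4555/1.8100 = -1.7984

-1.80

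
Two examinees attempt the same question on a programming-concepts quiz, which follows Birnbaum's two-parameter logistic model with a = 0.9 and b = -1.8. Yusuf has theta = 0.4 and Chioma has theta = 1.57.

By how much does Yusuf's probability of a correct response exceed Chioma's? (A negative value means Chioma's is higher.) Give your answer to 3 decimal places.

-0.075

P(theta) = 1 / (1 + exp(−a(theta − b)))
P(Yusuf) = 0.8787  [exponent 1.9800]
P(Chioma) = 0.9540  [exponent 3.0330]
Difference = 0.8787 − 0.9540 = -0.0754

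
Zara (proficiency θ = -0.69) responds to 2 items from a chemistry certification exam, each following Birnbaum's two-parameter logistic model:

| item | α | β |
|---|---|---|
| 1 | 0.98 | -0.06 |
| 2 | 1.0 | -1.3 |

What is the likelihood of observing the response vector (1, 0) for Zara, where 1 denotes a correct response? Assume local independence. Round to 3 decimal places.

P(θ) = 1 / (1 + exp(−α(θ − β)))
P_1 = 1/(1+e^{0.6174}) = 0.3504
P_2 = 1/(1+e^{-0.6100}) = 0.6479
L = P_1 × (1−P_2) = 0.3504 × 0.3521 = 0.12335

0.123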